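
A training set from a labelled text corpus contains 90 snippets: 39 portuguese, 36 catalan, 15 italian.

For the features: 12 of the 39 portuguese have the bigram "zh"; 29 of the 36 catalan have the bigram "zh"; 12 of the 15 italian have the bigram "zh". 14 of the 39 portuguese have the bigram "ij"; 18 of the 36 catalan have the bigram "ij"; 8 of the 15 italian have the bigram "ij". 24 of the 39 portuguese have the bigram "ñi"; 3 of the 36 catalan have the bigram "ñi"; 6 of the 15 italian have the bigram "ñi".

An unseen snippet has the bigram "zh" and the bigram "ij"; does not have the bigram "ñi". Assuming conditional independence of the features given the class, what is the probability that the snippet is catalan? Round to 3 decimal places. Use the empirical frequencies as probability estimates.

portuguese: (39/90) × (12/39) × (14/39) × (15/39) ≈ 0.0184089
catalan: (36/90) × (29/36) × (18/36) × (33/36) ≈ 0.147685
italian: (15/90) × (12/15) × (8/15) × (9/15) ≈ 0.0426667
P(catalan | x) = 0.147685 / 0.2087606 ≈ 0.707

0.707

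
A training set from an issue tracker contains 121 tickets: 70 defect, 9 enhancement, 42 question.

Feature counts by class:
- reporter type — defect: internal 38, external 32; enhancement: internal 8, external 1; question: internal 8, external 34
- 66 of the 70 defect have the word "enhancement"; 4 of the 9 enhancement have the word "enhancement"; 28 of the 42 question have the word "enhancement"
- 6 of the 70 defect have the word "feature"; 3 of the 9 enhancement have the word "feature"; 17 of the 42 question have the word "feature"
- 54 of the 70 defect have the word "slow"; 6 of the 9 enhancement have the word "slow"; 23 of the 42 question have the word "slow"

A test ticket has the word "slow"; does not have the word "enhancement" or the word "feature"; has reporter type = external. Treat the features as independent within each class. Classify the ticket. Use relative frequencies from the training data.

defect: (70/121) × (32/70) × (4/70) × (64/70) × (54/70) ≈ 0.0106587
enhancement: (9/121) × (1/9) × (5/9) × (6/9) × (6/9) ≈ 0.00204061
question: (42/121) × (34/42) × (14/42) × (25/42) × (23/42) ≈ 0.030531
Highest score → question.

question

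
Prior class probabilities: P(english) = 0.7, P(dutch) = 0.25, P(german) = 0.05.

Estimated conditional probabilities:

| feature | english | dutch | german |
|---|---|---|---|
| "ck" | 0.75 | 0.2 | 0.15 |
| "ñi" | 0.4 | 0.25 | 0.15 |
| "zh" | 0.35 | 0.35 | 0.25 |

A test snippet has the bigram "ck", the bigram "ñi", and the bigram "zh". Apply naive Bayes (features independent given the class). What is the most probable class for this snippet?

english

english: 0.7 × 0.75 × 0.4 × 0.35 = 0.0735
dutch: 0.25 × 0.2 × 0.25 × 0.35 = 0.004375
german: 0.05 × 0.15 × 0.15 × 0.25 = 0.00028125
Highest score → english.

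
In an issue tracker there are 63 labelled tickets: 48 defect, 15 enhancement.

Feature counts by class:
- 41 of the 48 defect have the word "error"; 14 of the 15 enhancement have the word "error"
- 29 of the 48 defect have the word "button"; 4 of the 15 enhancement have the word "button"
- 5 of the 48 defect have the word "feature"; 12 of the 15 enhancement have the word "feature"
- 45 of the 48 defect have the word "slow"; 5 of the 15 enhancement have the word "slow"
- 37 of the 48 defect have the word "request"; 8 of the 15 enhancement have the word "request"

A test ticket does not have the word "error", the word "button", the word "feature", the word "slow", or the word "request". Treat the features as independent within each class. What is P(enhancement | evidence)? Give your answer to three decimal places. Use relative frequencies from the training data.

0.562

defect: (48/63) × (7/48) × (19/48) × (43/48) × (3/48) × (11/48) ≈ 0.000564324
enhancement: (15/63) × (1/15) × (11/15) × (3/15) × (10/15) × (7/15) ≈ 0.00072428
P(enhancement | x) = 0.00072428 / 0.001288604 ≈ 0.562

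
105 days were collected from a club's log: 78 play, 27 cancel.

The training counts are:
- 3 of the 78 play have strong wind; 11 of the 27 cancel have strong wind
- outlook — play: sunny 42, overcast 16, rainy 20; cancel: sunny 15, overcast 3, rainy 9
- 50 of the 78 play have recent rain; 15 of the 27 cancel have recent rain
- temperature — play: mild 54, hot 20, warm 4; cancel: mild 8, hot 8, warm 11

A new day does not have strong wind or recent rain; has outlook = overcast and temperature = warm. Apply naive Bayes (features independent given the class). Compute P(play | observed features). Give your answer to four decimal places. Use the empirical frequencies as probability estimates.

0.4680

play: (78/105) × (75/78) × (16/78) × (28/78) × (4/78) ≈ 0.00269728
cancel: (27/105) × (16/27) × (3/27) × (12/27) × (11/27) ≈ 0.00306573
P(play | x) = 0.00269728 / 0.00576301 ≈ 0.4680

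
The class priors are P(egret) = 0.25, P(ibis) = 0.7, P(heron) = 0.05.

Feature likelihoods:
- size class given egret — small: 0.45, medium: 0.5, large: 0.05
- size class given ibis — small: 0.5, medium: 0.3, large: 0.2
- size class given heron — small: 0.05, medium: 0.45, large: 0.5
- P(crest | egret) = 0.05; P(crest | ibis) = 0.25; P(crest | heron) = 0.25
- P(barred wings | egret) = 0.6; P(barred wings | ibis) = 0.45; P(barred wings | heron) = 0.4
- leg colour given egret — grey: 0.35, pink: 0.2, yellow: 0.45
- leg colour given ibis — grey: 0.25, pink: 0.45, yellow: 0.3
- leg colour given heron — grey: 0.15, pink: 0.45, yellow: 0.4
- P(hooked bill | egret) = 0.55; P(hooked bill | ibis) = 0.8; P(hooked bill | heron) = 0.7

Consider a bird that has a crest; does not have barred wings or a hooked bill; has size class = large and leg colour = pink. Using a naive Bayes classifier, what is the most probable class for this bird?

egret: 0.25 × 0.05 × 0.05 × (1−0.6) × 0.2 × (1−0.55) = 0.0000225
ibis: 0.7 × 0.2 × 0.25 × (1−0.45) × 0.45 × (1−0.8) = 0.0017325
heron: 0.05 × 0.5 × 0.25 × (1−0.4) × 0.45 × (1−0.7) = 0.00050625
Highest score → ibis.

ibis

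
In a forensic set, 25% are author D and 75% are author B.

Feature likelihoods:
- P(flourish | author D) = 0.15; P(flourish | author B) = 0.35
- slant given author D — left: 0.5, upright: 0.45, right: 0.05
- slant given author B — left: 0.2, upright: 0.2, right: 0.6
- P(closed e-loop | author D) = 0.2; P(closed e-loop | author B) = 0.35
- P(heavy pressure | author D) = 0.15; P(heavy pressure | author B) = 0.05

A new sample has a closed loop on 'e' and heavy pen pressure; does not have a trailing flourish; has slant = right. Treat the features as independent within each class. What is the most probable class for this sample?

author D: 0.25 × (1−0.15) × 0.05 × 0.2 × 0.15 = 0.00031875
author B: 0.75 × (1−0.35) × 0.6 × 0.35 × 0.05 = 0.00511875
Highest score → author B.

author B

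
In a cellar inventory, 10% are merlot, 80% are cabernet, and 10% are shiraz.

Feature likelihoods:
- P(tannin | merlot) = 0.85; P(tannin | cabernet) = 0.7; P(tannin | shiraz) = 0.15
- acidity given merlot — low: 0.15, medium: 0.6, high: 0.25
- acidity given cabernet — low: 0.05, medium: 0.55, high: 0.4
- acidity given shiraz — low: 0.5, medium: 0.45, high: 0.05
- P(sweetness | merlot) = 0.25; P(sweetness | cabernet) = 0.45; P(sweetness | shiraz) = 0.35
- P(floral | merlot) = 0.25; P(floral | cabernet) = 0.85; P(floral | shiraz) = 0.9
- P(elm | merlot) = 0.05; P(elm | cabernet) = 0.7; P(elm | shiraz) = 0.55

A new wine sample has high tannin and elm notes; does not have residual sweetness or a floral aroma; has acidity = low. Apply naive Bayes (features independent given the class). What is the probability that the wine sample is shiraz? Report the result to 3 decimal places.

merlot: 0.1 × 0.85 × 0.15 × (1−0.25) × (1−0.25) × 0.05 = 0.00035859375
cabernet: 0.8 × 0.7 × 0.05 × (1−0.45) × (1−0.85) × 0.7 = 0.001617
shiraz: 0.1 × 0.15 × 0.5 × (1−0.35) × (1−0.9) × 0.55 = 0.000268125
P(shiraz | x) = 0.000268125 / 0.00224371875 ≈ 0.120

0.120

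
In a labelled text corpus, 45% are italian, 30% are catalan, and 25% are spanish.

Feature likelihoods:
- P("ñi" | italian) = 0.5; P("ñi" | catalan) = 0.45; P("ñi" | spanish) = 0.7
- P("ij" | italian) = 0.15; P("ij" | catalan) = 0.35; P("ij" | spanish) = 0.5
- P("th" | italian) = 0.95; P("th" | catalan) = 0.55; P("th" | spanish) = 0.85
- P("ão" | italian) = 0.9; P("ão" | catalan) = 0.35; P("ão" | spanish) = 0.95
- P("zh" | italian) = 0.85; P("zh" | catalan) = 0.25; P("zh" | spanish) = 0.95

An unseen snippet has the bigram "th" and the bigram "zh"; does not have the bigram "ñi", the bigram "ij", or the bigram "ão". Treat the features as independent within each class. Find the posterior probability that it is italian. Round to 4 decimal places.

0.5818

italian: 0.45 × (1−0.5) × (1−0.15) × 0.95 × (1−0.9) × 0.85 = 0.0154434375
catalan: 0.3 × (1−0.45) × (1−0.35) × 0.55 × (1−0.35) × 0.25 = 0.00958546875
spanish: 0.25 × (1−0.7) × (1−0.5) × 0.85 × (1−0.95) × 0.95 = 0.0015140625
P(italian | x) = 0.0154434375 / 0.02654296875 ≈ 0.5818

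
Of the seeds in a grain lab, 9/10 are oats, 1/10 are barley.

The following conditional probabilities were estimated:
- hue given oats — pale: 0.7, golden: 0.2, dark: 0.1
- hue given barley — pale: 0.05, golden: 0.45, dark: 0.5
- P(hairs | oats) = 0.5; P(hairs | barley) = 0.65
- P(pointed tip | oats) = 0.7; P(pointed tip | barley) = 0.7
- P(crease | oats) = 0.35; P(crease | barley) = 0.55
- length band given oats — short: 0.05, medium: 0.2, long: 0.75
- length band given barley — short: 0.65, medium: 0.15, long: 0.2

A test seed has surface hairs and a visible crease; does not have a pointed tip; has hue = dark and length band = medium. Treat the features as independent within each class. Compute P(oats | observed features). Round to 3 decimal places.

oats: 0.9 × 0.1 × 0.5 × (1−0.7) × 0.35 × 0.2 = 0.000945
barley: 0.1 × 0.5 × 0.65 × (1−0.7) × 0.55 × 0.15 = 0.000804375
P(oats | x) = 0.000945 / 0.001749375 ≈ 0.540

0.540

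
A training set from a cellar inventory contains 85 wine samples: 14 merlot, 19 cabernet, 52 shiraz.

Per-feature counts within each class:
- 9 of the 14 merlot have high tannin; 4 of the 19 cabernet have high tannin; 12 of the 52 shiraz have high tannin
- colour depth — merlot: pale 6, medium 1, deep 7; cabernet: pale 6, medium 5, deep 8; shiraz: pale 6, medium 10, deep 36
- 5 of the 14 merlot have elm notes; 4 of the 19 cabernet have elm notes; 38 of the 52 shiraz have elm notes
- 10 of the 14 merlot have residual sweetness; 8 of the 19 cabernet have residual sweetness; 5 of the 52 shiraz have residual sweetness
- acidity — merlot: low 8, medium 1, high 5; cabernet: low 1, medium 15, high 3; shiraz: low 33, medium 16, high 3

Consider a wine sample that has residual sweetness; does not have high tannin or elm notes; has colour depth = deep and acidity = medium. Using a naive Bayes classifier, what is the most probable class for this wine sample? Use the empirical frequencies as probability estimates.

cabernet

merlot: (14/85) × (5/14) × (7/14) × (9/14) × (10/14) × (1/14) ≈ 0.000964672
cabernet: (19/85) × (15/19) × (8/19) × (15/19) × (8/19) × (15/19) ≈ 0.0194994
shiraz: (52/85) × (40/52) × (36/52) × (14/52) × (5/52) × (16/52) ≈ 0.00259506
Highest score → cabernet.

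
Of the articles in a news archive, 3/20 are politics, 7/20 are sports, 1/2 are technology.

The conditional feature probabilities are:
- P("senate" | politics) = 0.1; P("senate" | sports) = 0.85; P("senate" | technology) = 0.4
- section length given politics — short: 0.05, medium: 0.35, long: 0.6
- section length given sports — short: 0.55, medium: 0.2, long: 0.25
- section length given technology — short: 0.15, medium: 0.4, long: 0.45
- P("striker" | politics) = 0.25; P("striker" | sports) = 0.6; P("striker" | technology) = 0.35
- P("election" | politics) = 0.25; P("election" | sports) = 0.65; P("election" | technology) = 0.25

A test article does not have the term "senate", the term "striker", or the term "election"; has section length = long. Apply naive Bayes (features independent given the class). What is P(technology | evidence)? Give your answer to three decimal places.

0.581

politics: 0.15 × (1−0.1) × 0.6 × (1−0.25) × (1−0.25) = 0.0455625
sports: 0.35 × (1−0.85) × 0.25 × (1−0.6) × (1−0.65) = 0.0018375
technology: 0.5 × (1−0.4) × 0.45 × (1−0.35) × (1−0.25) = 0.0658125
P(technology | x) = 0.0658125 / 0.1132125 ≈ 0.581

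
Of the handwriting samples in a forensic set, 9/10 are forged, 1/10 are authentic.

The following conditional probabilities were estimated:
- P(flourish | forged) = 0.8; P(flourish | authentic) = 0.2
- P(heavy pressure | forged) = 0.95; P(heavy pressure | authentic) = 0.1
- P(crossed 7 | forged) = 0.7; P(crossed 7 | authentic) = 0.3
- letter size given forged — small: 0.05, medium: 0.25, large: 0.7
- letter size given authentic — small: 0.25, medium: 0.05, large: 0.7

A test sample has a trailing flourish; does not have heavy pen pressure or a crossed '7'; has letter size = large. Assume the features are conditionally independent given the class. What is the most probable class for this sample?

authentic

forged: 0.9 × 0.8 × (1−0.95) × (1−0.7) × 0.7 = 0.00756
authentic: 0.1 × 0.2 × (1−0.1) × (1−0.3) × 0.7 = 0.00882
Highest score → authentic.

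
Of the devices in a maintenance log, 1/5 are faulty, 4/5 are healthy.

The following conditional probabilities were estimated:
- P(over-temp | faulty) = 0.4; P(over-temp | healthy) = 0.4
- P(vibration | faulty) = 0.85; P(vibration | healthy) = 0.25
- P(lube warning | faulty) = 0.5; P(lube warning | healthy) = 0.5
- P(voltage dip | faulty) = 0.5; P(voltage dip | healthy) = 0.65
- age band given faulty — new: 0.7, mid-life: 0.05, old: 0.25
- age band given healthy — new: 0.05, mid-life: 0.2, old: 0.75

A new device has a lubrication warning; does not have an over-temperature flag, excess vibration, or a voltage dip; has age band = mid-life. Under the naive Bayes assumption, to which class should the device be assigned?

healthy

faulty: 0.2 × (1−0.4) × (1−0.85) × 0.5 × (1−0.5) × 0.05 = 0.000225
healthy: 0.8 × (1−0.4) × (1−0.25) × 0.5 × (1−0.65) × 0.2 = 0.0126
Highest score → healthy.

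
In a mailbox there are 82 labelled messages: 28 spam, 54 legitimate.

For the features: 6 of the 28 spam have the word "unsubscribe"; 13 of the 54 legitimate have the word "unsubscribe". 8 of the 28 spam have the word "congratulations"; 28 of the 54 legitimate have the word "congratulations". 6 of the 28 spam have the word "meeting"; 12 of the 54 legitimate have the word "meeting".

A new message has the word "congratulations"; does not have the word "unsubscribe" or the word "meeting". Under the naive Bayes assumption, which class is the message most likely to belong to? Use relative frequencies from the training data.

spam: (28/82) × (22/28) × (8/28) × (22/28) ≈ 0.060229
legitimate: (54/82) × (41/54) × (28/54) × (42/54) ≈ 0.201646
Highest score → legitimate.

legitimate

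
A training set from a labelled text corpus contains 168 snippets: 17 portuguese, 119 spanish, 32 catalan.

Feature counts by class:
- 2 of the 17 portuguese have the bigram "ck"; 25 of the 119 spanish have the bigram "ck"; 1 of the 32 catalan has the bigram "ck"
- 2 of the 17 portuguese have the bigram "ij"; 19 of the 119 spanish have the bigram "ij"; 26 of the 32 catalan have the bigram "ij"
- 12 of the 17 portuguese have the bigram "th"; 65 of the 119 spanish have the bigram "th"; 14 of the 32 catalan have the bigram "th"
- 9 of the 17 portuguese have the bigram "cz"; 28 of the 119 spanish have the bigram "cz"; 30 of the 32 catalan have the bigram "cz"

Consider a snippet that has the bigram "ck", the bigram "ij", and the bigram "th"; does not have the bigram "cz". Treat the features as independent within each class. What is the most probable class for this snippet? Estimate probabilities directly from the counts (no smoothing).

spanish

portuguese: (17/168) × (2/17) × (2/17) × (12/17) × (8/17) ≈ 0.000465238
spanish: (119/168) × (25/119) × (19/119) × (65/119) × (91/119) ≈ 0.00992426
catalan: (32/168) × (1/32) × (26/32) × (14/32) × (2/32) ≈ 0.000132243
Highest score → spanish.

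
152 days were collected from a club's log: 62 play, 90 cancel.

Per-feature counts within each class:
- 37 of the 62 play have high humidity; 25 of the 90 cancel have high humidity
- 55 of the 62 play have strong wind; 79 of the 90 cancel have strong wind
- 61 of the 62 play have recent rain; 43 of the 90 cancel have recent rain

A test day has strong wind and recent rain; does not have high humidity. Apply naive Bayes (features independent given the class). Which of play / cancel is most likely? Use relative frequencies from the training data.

cancel

play: (62/152) × (25/62) × (55/62) × (61/62) ≈ 0.143551
cancel: (90/152) × (65/90) × (79/90) × (43/90) ≈ 0.179341
Highest score → cancel.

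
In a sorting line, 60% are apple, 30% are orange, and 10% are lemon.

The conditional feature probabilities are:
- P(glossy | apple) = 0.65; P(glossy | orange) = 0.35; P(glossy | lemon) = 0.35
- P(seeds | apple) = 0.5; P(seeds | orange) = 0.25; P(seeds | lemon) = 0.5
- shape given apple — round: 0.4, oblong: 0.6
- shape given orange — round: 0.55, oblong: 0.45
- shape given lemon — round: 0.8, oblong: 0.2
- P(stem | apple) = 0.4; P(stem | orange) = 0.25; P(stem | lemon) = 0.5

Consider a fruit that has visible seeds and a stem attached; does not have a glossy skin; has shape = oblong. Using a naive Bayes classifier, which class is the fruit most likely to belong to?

apple: 0.6 × (1−0.65) × 0.5 × 0.6 × 0.4 = 0.0252
orange: 0.3 × (1−0.35) × 0.25 × 0.45 × 0.25 = 0.005484375
lemon: 0.1 × (1−0.35) × 0.5 × 0.2 × 0.5 = 0.00325
Highest score → apple.

apple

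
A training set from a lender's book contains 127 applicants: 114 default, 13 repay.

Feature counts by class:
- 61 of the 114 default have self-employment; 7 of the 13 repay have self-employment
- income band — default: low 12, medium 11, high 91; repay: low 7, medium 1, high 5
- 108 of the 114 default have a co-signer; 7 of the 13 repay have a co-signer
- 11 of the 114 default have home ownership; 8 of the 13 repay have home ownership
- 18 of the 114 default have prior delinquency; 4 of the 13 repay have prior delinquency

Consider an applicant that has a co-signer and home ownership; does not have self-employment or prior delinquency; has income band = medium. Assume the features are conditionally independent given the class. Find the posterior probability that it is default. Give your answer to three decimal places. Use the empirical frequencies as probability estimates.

0.788

default: (114/127) × (53/114) × (11/114) × (108/114) × (11/114) × (96/114) ≈ 0.0030998
repay: (13/127) × (6/13) × (1/13) × (7/13) × (8/13) × (9/13) ≈ 0.00083369
P(default | x) = 0.0030998 / 0.00393349 ≈ 0.788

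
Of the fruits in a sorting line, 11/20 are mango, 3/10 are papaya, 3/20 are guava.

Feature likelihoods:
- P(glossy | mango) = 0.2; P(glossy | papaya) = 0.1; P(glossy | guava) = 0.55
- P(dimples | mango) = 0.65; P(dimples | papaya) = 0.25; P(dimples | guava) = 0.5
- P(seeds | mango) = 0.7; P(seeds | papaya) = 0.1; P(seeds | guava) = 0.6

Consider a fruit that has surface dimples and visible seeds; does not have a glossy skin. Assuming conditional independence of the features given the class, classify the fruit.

mango

mango: 0.55 × (1−0.2) × 0.65 × 0.7 = 0.2002
papaya: 0.3 × (1−0.1) × 0.25 × 0.1 = 0.00675
guava: 0.15 × (1−0.55) × 0.5 × 0.6 = 0.02025
Highest score → mango.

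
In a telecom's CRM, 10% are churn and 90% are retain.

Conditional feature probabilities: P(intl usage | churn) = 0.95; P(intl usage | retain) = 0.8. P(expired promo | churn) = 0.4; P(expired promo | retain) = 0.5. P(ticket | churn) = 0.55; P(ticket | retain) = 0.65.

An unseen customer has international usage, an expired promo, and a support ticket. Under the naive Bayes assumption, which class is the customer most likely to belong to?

churn: 0.1 × 0.95 × 0.4 × 0.55 = 0.0209
retain: 0.9 × 0.8 × 0.5 × 0.65 = 0.234
Highest score → retain.

retain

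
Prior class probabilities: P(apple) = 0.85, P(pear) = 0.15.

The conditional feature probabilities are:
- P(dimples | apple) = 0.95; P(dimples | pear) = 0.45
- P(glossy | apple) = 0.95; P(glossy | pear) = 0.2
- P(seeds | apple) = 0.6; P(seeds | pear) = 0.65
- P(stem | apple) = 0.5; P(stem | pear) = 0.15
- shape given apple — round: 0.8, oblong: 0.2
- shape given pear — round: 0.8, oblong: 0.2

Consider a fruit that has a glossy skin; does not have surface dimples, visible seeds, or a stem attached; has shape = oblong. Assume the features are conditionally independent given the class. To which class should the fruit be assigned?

apple: 0.85 × (1−0.95) × 0.95 × (1−0.6) × (1−0.5) × 0.2 = 0.001615
pear: 0.15 × (1−0.45) × 0.2 × (1−0.65) × (1−0.15) × 0.2 = 0.00098175
Highest score → apple.

apple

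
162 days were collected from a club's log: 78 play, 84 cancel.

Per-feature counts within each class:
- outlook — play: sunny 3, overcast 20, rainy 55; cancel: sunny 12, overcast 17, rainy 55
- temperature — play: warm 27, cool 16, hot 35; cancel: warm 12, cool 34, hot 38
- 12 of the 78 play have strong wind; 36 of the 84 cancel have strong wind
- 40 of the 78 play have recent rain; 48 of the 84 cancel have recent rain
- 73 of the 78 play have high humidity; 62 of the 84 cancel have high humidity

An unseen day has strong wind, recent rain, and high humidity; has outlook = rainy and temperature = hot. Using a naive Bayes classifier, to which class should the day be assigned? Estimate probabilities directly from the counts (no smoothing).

cancel

play: (78/162) × (55/78) × (35/78) × (12/78) × (40/78) × (73/78) ≈ 0.0112487
cancel: (84/162) × (55/84) × (38/84) × (36/84) × (48/84) × (62/84) ≈ 0.0277619
Highest score → cancel.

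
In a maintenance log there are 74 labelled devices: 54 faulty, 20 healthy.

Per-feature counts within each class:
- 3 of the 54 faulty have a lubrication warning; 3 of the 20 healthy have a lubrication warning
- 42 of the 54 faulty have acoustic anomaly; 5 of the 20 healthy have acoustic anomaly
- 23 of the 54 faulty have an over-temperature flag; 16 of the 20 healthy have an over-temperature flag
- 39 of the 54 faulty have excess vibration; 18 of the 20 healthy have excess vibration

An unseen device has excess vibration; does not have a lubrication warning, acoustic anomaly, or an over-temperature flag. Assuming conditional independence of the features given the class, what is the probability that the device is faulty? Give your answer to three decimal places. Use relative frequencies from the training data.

faulty: (54/74) × (51/54) × (12/54) × (31/54) × (39/54) ≈ 0.0634987
healthy: (20/74) × (17/20) × (15/20) × (4/20) × (18/20) ≈ 0.0310135
P(faulty | x) = 0.0634987 / 0.0945122 ≈ 0.672

0.672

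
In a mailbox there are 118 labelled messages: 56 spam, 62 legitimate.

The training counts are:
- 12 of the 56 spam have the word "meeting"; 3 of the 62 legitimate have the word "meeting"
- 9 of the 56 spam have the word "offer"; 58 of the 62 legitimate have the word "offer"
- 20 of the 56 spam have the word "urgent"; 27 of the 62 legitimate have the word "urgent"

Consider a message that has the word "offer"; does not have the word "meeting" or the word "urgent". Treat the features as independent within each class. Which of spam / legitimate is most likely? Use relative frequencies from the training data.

spam: (56/118) × (44/56) × (9/56) × (36/56) ≈ 0.0385247
legitimate: (62/118) × (59/62) × (58/62) × (35/62) ≈ 0.264048
Highest score → legitimate.

legitimate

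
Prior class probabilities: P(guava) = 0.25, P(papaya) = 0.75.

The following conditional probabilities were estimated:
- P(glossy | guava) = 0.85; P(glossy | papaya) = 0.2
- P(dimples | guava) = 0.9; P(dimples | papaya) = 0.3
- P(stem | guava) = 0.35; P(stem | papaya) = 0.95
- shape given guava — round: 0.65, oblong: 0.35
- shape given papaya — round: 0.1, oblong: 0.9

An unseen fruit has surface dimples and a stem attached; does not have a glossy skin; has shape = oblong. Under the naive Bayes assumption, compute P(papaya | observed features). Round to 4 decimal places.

0.9738

guava: 0.25 × (1−0.85) × 0.9 × 0.35 × 0.35 = 0.004134375
papaya: 0.75 × (1−0.2) × 0.3 × 0.95 × 0.9 = 0.1539
P(papaya | x) = 0.1539 / 0.158034375 ≈ 0.9738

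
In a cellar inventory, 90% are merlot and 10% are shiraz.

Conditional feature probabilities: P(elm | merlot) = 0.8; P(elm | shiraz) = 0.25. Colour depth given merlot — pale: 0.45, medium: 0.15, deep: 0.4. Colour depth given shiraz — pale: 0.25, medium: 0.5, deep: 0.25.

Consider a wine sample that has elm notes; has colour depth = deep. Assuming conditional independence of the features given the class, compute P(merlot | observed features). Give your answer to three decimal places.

merlot: 0.9 × 0.8 × 0.4 = 0.288
shiraz: 0.1 × 0.25 × 0.25 = 0.00625
P(merlot | x) = 0.288 / 0.29425 ≈ 0.979

0.979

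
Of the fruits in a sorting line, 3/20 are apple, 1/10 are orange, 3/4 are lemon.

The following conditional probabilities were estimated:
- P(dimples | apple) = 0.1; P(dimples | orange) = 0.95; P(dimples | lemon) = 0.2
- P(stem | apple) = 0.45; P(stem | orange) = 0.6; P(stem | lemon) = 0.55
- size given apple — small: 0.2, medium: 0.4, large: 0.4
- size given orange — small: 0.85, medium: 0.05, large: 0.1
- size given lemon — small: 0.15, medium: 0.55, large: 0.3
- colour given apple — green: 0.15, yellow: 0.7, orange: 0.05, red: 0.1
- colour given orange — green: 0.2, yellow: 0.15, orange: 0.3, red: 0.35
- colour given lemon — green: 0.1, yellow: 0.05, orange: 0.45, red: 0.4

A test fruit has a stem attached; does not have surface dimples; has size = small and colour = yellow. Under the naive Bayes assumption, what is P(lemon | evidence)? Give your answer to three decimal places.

apple: 0.15 × (1−0.1) × 0.45 × 0.2 × 0.7 = 0.008505
orange: 0.1 × (1−0.95) × 0.6 × 0.85 × 0.15 = 0.0003825
lemon: 0.75 × (1−0.2) × 0.55 × 0.15 × 0.05 = 0.002475
P(lemon | x) = 0.002475 / 0.0113625 ≈ 0.218

0.218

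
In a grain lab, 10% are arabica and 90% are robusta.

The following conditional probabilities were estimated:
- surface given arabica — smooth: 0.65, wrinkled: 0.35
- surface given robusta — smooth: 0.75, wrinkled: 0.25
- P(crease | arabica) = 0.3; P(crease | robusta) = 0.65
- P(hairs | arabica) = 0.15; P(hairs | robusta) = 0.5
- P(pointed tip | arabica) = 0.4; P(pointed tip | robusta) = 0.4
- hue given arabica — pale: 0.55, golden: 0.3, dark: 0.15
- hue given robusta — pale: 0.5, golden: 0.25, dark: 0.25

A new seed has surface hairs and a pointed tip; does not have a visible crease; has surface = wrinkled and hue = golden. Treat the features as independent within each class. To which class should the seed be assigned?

robusta

arabica: 0.1 × 0.35 × (1−0.3) × 0.15 × 0.4 × 0.3 = 0.000441
robusta: 0.9 × 0.25 × (1−0.65) × 0.5 × 0.4 × 0.25 = 0.0039375
Highest score → robusta.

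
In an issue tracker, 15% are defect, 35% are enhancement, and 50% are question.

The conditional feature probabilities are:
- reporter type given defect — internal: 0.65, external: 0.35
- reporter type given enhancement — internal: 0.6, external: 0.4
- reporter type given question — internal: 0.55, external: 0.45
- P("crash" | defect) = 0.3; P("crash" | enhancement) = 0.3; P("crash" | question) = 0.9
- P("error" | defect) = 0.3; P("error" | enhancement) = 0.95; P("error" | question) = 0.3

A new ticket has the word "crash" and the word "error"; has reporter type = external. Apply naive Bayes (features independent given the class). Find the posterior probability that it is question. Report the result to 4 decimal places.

0.5765

defect: 0.15 × 0.35 × 0.3 × 0.3 = 0.004725
enhancement: 0.35 × 0.4 × 0.3 × 0.95 = 0.0399
question: 0.5 × 0.45 × 0.9 × 0.3 = 0.06075
P(question | x) = 0.06075 / 0.105375 ≈ 0.5765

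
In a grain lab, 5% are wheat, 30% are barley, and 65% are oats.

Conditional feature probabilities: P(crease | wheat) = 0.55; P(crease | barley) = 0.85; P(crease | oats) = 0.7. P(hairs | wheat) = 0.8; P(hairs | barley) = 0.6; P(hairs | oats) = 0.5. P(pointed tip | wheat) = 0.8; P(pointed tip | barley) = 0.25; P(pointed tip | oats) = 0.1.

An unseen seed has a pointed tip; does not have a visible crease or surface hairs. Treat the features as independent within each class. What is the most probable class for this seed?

oats

wheat: 0.05 × (1−0.55) × (1−0.8) × 0.8 = 0.0036
barley: 0.3 × (1−0.85) × (1−0.6) × 0.25 = 0.0045
oats: 0.65 × (1−0.7) × (1−0.5) × 0.1 = 0.00975
Highest score → oats.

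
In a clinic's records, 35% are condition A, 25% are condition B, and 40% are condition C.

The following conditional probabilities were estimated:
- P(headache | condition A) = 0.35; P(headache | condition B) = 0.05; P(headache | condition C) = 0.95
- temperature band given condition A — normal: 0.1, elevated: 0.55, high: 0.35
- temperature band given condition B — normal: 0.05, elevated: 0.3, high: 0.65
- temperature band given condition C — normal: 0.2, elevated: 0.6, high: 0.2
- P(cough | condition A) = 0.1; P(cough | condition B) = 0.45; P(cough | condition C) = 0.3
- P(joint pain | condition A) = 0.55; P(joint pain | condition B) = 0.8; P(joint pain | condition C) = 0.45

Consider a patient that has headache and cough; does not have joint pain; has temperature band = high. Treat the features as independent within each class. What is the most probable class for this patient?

condition A: 0.35 × 0.35 × 0.35 × 0.1 × (1−0.55) = 0.001929375
condition B: 0.25 × 0.05 × 0.65 × 0.45 × (1−0.8) = 0.00073125
condition C: 0.4 × 0.95 × 0.2 × 0.3 × (1−0.45) = 0.01254
Highest score → condition C.

condition C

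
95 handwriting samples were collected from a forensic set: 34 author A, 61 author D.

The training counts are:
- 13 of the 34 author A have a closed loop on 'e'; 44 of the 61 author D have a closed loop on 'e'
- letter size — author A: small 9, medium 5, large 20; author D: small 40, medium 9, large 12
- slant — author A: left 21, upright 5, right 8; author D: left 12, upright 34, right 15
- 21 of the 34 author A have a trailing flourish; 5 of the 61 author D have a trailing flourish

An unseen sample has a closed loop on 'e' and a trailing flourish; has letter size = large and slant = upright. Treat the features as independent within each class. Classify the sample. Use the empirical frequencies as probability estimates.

author A

author A: (34/95) × (13/34) × (20/34) × (5/34) × (21/34) ≈ 0.00731143
author D: (61/95) × (44/61) × (12/61) × (34/61) × (5/61) ≈ 0.00416265
Highest score → author A.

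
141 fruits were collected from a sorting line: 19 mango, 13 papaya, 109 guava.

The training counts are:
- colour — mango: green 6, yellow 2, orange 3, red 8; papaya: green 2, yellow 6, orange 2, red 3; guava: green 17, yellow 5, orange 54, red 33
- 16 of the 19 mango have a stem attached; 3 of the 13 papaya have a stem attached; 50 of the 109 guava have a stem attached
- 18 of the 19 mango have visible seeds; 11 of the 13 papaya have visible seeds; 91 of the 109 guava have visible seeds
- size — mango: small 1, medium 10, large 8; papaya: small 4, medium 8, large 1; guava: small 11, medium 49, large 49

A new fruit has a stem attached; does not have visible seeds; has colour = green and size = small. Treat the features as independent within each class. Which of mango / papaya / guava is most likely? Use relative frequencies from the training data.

guava

mango: (19/141) × (6/19) × (16/19) × (1/19) × (1/19) ≈ 0.0000992639
papaya: (13/141) × (2/13) × (3/13) × (2/13) × (4/13) ≈ 0.00015495
guava: (109/141) × (17/109) × (50/109) × (18/109) × (11/109) ≈ 0.000921691
Highest score → guava.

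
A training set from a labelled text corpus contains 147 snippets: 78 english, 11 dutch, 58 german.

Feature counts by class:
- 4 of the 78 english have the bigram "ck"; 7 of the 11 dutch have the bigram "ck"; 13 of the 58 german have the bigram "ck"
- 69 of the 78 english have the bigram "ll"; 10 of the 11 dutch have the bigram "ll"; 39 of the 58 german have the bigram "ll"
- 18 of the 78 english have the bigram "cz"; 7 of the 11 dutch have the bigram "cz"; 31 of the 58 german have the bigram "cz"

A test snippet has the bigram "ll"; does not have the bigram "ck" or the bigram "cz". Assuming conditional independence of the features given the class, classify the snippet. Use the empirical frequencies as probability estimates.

english: (78/147) × (74/78) × (69/78) × (60/78) ≈ 0.342551
dutch: (11/147) × (4/11) × (10/11) × (4/11) ≈ 0.00899533
german: (58/147) × (45/58) × (39/58) × (27/58) ≈ 0.0958225
Highest score → english.

english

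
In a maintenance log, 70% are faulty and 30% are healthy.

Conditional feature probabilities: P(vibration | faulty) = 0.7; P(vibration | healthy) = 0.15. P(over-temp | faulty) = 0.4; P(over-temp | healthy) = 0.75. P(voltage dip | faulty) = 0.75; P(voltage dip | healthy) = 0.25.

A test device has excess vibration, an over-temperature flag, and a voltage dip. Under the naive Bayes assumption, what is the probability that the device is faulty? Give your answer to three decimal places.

faulty: 0.7 × 0.7 × 0.4 × 0.75 = 0.147
healthy: 0.3 × 0.15 × 0.75 × 0.25 = 0.0084375
P(faulty | x) = 0.147 / 0.1554375 ≈ 0.946

0.946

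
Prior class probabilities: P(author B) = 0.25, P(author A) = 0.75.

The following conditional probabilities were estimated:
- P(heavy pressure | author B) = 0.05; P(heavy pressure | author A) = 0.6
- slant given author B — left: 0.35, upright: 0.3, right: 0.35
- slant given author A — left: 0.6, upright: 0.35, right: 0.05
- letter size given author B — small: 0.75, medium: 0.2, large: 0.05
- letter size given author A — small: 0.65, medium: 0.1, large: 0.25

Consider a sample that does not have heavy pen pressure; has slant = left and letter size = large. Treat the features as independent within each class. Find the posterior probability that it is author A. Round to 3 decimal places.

author B: 0.25 × (1−0.05) × 0.35 × 0.05 = 0.00415625
author A: 0.75 × (1−0.6) × 0.6 × 0.25 = 0.045
P(author A | x) = 0.045 / 0.04915625 ≈ 0.915

0.915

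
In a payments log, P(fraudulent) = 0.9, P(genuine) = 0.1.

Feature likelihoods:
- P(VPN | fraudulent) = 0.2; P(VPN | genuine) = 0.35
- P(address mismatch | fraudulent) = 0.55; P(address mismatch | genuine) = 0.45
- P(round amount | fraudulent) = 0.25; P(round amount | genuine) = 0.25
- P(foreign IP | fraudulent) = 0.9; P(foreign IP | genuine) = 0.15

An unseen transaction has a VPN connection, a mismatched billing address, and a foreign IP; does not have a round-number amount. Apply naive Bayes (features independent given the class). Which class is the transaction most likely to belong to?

fraudulent

fraudulent: 0.9 × 0.2 × 0.55 × (1−0.25) × 0.9 = 0.066825
genuine: 0.1 × 0.35 × 0.45 × (1−0.25) × 0.15 = 0.001771875
Highest score → fraudulent.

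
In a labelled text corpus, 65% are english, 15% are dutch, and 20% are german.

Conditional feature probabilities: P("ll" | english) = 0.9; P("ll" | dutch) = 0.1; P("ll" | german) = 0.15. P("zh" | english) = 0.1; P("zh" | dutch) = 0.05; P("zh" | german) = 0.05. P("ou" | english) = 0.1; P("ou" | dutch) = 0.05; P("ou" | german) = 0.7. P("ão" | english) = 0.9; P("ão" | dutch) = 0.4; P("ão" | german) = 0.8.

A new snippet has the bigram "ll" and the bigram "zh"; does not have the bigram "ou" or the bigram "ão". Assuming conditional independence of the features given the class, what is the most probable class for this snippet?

english

english: 0.65 × 0.9 × 0.1 × (1−0.1) × (1−0.9) = 0.005265
dutch: 0.15 × 0.1 × 0.05 × (1−0.05) × (1−0.4) = 0.0004275
german: 0.2 × 0.15 × 0.05 × (1−0.7) × (1−0.8) = 0.00009
Highest score → english.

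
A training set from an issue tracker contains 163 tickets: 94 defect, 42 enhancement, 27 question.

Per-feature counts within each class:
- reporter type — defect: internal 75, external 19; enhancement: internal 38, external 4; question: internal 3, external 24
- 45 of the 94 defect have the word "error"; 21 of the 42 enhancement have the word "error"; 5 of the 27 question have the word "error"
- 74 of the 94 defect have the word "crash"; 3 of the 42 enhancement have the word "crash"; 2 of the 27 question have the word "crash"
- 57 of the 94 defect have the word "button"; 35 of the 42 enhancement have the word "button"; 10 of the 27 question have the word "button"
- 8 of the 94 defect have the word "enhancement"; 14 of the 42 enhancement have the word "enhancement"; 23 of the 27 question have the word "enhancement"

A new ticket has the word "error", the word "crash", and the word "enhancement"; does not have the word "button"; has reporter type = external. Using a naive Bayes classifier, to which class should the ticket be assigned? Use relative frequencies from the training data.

defect

defect: (94/163) × (19/94) × (45/94) × (74/94) × (37/94) × (8/94) ≈ 0.0014716
enhancement: (42/163) × (4/42) × (21/42) × (3/42) × (7/42) × (14/42) ≈ 0.0000486902
question: (27/163) × (24/27) × (5/27) × (2/27) × (17/27) × (23/27) ≈ 0.00108329
Highest score → defect.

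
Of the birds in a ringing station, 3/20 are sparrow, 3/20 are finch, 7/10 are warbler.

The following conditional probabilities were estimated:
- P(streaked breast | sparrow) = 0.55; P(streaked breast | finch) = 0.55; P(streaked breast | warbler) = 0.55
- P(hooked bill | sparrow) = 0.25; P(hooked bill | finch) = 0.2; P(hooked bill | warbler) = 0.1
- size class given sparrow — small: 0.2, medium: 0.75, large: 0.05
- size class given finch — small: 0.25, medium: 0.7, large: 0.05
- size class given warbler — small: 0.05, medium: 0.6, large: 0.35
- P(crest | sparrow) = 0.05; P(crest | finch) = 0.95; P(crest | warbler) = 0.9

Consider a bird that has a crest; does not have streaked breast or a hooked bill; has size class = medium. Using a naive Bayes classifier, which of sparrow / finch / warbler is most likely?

sparrow: 0.15 × (1−0.55) × (1−0.25) × 0.75 × 0.05 = 0.0018984375
finch: 0.15 × (1−0.55) × (1−0.2) × 0.7 × 0.95 = 0.03591
warbler: 0.7 × (1−0.55) × (1−0.1) × 0.6 × 0.9 = 0.15309
Highest score → warbler.

warbler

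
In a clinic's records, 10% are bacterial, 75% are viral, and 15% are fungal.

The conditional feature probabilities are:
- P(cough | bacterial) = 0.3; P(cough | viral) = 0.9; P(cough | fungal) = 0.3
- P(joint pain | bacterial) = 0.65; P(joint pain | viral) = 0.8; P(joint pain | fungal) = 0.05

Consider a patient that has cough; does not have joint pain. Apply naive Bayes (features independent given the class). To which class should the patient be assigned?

viral

bacterial: 0.1 × 0.3 × (1−0.65) = 0.0105
viral: 0.75 × 0.9 × (1−0.8) = 0.135
fungal: 0.15 × 0.3 × (1−0.05) = 0.04275
Highest score → viral.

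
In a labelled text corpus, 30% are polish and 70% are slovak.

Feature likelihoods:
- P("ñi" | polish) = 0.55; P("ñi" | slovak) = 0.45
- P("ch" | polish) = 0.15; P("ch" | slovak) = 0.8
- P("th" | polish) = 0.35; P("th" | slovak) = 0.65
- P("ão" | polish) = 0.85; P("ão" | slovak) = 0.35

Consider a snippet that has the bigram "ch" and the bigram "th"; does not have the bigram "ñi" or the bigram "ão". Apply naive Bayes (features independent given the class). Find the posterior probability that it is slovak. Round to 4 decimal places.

polish: 0.3 × (1−0.55) × 0.15 × 0.35 × (1−0.85) = 0.001063125
slovak: 0.7 × (1−0.45) × 0.8 × 0.65 × (1−0.35) = 0.13013
P(slovak | x) = 0.13013 / 0.131193125 ≈ 0.9919

0.9919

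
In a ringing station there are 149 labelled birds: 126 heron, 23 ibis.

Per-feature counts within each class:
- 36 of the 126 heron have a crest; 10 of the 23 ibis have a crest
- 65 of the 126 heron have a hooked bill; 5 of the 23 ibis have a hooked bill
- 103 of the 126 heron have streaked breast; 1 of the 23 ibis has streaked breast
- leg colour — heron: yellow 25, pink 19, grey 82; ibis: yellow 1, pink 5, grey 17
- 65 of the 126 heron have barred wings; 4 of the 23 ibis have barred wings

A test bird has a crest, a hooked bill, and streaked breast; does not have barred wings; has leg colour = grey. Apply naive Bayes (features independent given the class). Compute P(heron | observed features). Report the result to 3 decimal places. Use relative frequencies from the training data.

0.988

heron: (126/149) × (36/126) × (65/126) × (103/126) × (82/126) × (61/126) ≈ 0.0321017
ibis: (23/149) × (10/23) × (5/23) × (1/23) × (17/23) × (19/23) ≈ 0.000387324
P(heron | x) = 0.0321017 / 0.032489024 ≈ 0.988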